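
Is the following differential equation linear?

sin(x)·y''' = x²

Yes. Linear (y and its derivatives appear to the first power only, no products of y terms)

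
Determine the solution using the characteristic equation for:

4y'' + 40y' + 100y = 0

Characteristic equation: 4r² + 40r + 100 = 0
Divide by 4: r² + 10r + 25 = 0
Factored: (r + 5)² = 0
Repeated root: r = -5
General solution: y = (C₁ + C₂x)e^(-5x)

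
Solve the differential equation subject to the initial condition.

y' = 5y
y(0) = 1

General solution: y = Ce^(5x)
Applying IC y(0) = 1:
Particular solution: y = e^(5x)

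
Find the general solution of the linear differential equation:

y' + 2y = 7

Using integrating factor method:

General solution: y = 7/2 + Ce^(-2x)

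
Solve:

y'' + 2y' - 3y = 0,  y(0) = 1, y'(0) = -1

General solution: y = C₁e^x + C₂e^(-3x)
Applying ICs: C₁ = 1/2, C₂ = 1/2
Particular solution: y = (1/2)e^x + (1/2)e^(-3x)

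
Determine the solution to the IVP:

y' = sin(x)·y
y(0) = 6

General solution: y = Ce^(-cos(x))
Applying IC y(0) = 6:
Particular solution: y = 6e^(1-cos(x))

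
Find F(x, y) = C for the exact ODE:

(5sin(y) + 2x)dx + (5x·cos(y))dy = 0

Verify exactness: ∂M/∂y = ∂N/∂x ✓
Find F(x,y) such that ∂F/∂x = M, ∂F/∂y = N
Solution: 5x·sin(y) + x² = C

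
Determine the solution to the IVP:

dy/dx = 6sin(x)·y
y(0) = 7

General solution: y = Ce^(-6cos(x))
Applying IC y(0) = 7:
Particular solution: y = 7e^(6(1-cos(x)))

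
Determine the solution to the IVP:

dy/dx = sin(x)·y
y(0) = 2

General solution: y = Ce^(-cos(x))
Applying IC y(0) = 2:
Particular solution: y = 2e^(1-cos(x))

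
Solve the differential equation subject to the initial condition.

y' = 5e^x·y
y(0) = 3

General solution: y = Ce^(5e^x)
Applying IC y(0) = 3:
Particular solution: y = 3e^(5(e^x - 1))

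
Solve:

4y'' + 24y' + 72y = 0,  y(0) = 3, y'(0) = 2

General solution: y = e^(-3x)(C₁cos(3x) + C₂sin(3x))
Complex roots r = -3 ± 3i
Applying ICs: C₁ = 3, C₂ = 11/3
Particular solution: y = e^(-3x)(3cos(3x) + (11/3)sin(3x))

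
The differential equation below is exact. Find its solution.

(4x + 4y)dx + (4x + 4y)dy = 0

Verify exactness: ∂M/∂y = ∂N/∂x ✓
Find F(x,y) such that ∂F/∂x = M, ∂F/∂y = N
Solution: 2x² + 4xy + 2y² = C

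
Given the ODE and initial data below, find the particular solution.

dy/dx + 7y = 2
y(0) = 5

General solution: y = 2/7 + Ce^(-7x)
Applying y(0) = 5: C = 5 - 2/7 = 33/7
Particular solution: y = 2/7 + (33/7)e^(-7x)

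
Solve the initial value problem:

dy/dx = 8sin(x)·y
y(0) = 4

General solution: y = Ce^(-8cos(x))
Applying IC y(0) = 4:
Particular solution: y = 4e^(8(1-cos(x)))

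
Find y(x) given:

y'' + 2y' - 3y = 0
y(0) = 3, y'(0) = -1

General solution: y = C₁e^x + C₂e^(-3x)
Applying ICs: C₁ = 2, C₂ = 1
Particular solution: y = 2e^x + e^(-3x)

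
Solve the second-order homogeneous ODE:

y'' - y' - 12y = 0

Characteristic equation: r² - r - 12 = 0
Roots: r = 4, -3 (distinct real)
General solution: y = C₁e^(4x) + C₂e^(-3x)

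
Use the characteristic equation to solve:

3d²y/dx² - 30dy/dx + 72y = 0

Characteristic equation: 3r² - 30r + 72 = 0
Divide by 3: r² - 10r + 24 = 0
Roots: r = 6, 4 (distinct real)
General solution: y = C₁e^(6x) + C₂e^(4x)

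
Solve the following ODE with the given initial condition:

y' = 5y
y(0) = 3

General solution: y = Ce^(5x)
Applying IC y(0) = 3:
Particular solution: y = 3e^(5x)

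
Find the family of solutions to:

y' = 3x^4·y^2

Separating variables and integrating:
-1/y = 3x^5/5 + C

General solution: y^-1 = (-3/5)x^5 + C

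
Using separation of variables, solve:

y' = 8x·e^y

Separating variables and integrating:
-e^(-y) = 4x² + C

General solution: y = -ln(C - 4x²)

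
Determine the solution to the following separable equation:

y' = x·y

Separating variables and integrating:
ln|y| = x^2/2 + C

General solution: y = Ce^(x^2/2)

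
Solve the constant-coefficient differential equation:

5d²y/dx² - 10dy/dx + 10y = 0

Characteristic equation: 5r² - 10r + 10 = 0
Divide by 5: r² - 2r + 2 = 0
Roots: r = 1 ± i (complex conjugates)
General solution: y = e^x(C₁cos(x) + C₂sin(x))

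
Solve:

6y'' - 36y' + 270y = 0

Characteristic equation: 6r² - 36r + 270 = 0
Divide by 6: r² - 6r + 45 = 0
Roots: r = 3 ± 6i (complex conjugates)
General solution: y = e^(3x)(C₁cos(6x) + C₂sin(6x))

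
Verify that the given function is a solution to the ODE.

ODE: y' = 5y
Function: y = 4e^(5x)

Verification:
y = 4e^(5x)
y' = 20e^(5x)
5y = 20e^(5x)
y' = 5y ✓

Yes, it is a solution.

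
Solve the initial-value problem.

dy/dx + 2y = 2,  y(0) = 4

General solution: y = 1 + Ce^(-2x)
Applying y(0) = 4: C = 4 - 1 = 3
Particular solution: y = 1 + 3e^(-2x)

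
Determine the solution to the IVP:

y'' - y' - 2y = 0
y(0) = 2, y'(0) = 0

General solution: y = C₁e^(2x) + C₂e^(-x)
Applying ICs: C₁ = 2/3, C₂ = 4/3
Particular solution: y = (2/3)e^(2x) + (4/3)e^(-x)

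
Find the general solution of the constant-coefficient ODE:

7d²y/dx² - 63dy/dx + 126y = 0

Characteristic equation: 7r² - 63r + 126 = 0
Divide by 7: r² - 9r + 18 = 0
Roots: r = 6, 3 (distinct real)
General solution: y = C₁e^(6x) + C₂e^(3x)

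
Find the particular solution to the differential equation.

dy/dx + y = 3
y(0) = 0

General solution: y = 3 + Ce^(-x)
Applying y(0) = 0: C = 0 - 3 = -3
Particular solution: y = 3 - 3e^(-x)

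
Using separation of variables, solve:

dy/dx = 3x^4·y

Separating variables and integrating:
ln|y| = 3x^5/5 + C

General solution: y = Ce^(3x^5/5)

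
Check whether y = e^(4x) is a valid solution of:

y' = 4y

Verification:
y = e^(4x)
y' = 4e^(4x)
4y = 4e^(4x)
y' = 4y ✓

Yes, it is a solution.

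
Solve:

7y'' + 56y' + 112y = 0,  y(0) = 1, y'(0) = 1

General solution: y = (C₁ + C₂x)e^(-4x)
Repeated root r = -4
Applying ICs: C₁ = 1, C₂ = 5
Particular solution: y = (1 + 5x)e^(-4x)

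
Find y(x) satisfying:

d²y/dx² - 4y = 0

Characteristic equation: r² - 4 = 0
Roots: r = 2, -2 (distinct real)
General solution: y = C₁e^(2x) + C₂e^(-2x)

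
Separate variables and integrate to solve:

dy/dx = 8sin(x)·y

Separating variables and integrating:
ln|y| = -8cos(x) + C

General solution: y = Ce^(-8cos(x))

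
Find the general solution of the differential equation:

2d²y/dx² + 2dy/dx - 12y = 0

Characteristic equation: 2r² + 2r - 12 = 0
Divide by 2: r² + r - 6 = 0
Roots: r = 2, -3 (distinct real)
General solution: y = C₁e^(2x) + C₂e^(-3x)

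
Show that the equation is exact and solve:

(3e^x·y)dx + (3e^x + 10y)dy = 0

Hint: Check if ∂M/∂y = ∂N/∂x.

Verify exactness: ∂M/∂y = ∂N/∂x ✓
Find F(x,y) such that ∂F/∂x = M, ∂F/∂y = N
Solution: 3e^x·y + 5y² = C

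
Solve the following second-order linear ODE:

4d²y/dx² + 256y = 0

Characteristic equation: 4r² + 256 = 0
Divide by 4: r² + 64 = 0
Roots: r = ±8i (complex conjugates)
General solution: y = C₁cos(8x) + C₂sin(8x)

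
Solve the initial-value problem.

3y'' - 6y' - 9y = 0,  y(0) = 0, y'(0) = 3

General solution: y = C₁e^(3x) + C₂e^(-x)
Applying ICs: C₁ = 3/4, C₂ = -3/4
Particular solution: y = (3/4)e^(3x) - (3/4)e^(-x)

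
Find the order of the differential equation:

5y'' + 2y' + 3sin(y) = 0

The order is 2 (highest derivative is of order 2).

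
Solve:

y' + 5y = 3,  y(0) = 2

General solution: y = 3/5 + Ce^(-5x)
Applying y(0) = 2: C = 2 - 3/5 = 7/5
Particular solution: y = 3/5 + (7/5)e^(-5x)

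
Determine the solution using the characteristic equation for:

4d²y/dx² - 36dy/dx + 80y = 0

Characteristic equation: 4r² - 36r + 80 = 0
Divide by 4: r² - 9r + 20 = 0
Roots: r = 5, 4 (distinct real)
General solution: y = C₁e^(5x) + C₂e^(4x)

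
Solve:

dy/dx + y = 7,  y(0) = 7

General solution: y = 7 + Ce^(-x)
Applying y(0) = 7: C = 7 - 7 = 0
Particular solution: y = 7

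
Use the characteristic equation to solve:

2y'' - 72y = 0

Characteristic equation: 2r² - 72 = 0
Divide by 2: r² - 36 = 0
Roots: r = 6, -6 (distinct real)
General solution: y = C₁e^(6x) + C₂e^(-6x)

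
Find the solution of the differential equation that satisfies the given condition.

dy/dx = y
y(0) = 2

General solution: y = Ce^x
Applying IC y(0) = 2:
Particular solution: y = 2e^x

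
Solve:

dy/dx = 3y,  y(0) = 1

General solution: y = Ce^(3x)
Applying IC y(0) = 1:
Particular solution: y = e^(3x)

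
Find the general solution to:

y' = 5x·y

Separating variables and integrating:
ln|y| = 5x^2/2 + C

General solution: y = Ce^(5x^2/2)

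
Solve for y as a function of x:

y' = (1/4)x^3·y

Separating variables and integrating:
ln|y| = x^4/16 + C

General solution: y = Ce^(x^4/16)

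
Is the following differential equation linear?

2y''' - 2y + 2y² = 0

No. Nonlinear (y² term)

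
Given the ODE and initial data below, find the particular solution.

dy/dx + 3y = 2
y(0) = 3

General solution: y = 2/3 + Ce^(-3x)
Applying y(0) = 3: C = 3 - 2/3 = 7/3
Particular solution: y = 2/3 + (7/3)e^(-3x)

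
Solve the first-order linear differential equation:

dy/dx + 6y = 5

Using integrating factor method:

General solution: y = 5/6 + Ce^(-6x)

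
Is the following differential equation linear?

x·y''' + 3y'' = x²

Yes. Linear (y and its derivatives appear to the first power only, no products of y terms)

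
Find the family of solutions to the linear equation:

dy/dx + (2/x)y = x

Using integrating factor method:

General solution: y = (1/4)x^2 + Cx^(-2)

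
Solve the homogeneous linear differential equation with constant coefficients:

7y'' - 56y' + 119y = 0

Characteristic equation: 7r² - 56r + 119 = 0
Divide by 7: r² - 8r + 17 = 0
Roots: r = 4 ± i (complex conjugates)
General solution: y = e^(4x)(C₁cos(x) + C₂sin(x))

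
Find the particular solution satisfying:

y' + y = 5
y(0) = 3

General solution: y = 5 + Ce^(-x)
Applying y(0) = 3: C = 3 - 5 = -2
Particular solution: y = 5 - 2e^(-x)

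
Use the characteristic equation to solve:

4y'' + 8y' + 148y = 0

Characteristic equation: 4r² + 8r + 148 = 0
Divide by 4: r² + 2r + 37 = 0
Roots: r = -1 ± 6i (complex conjugates)
General solution: y = e^(-x)(C₁cos(6x) + C₂sin(6x))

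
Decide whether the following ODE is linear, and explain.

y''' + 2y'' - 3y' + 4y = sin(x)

Linear (y and its derivatives appear to the first power only, no products of y terms)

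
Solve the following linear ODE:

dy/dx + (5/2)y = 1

Using integrating factor method:

General solution: y = 2/5 + Ce^(-5x/2)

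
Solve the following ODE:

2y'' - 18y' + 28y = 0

Characteristic equation: 2r² - 18r + 28 = 0
Divide by 2: r² - 9r + 14 = 0
Roots: r = 2, 7 (distinct real)
General solution: y = C₁e^(2x) + C₂e^(7x)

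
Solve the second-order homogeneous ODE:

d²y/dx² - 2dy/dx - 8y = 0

Characteristic equation: r² - 2r - 8 = 0
Roots: r = 4, -2 (distinct real)
General solution: y = C₁e^(4x) + C₂e^(-2x)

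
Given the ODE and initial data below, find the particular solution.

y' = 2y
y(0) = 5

General solution: y = Ce^(2x)
Applying IC y(0) = 5:
Particular solution: y = 5e^(2x)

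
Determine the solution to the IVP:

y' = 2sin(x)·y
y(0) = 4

General solution: y = Ce^(-2cos(x))
Applying IC y(0) = 4:
Particular solution: y = 4e^(2(1-cos(x)))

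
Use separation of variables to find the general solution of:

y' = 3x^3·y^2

Separating variables and integrating:
-1/y = 3x^4/4 + C

General solution: y^-1 = (-3/4)x^4 + C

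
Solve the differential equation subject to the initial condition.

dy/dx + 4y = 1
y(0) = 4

General solution: y = 1/4 + Ce^(-4x)
Applying y(0) = 4: C = 4 - 1/4 = 15/4
Particular solution: y = 1/4 + (15/4)e^(-4x)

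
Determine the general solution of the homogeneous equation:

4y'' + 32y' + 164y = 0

Characteristic equation: 4r² + 32r + 164 = 0
Divide by 4: r² + 8r + 41 = 0
Roots: r = -4 ± 5i (complex conjugates)
General solution: y = e^(-4x)(C₁cos(5x) + C₂sin(5x))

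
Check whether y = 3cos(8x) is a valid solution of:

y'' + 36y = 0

Verification:
y'' = -192cos(8x)
y'' + 36y ≠ 0 (frequency mismatch: got 64 instead of 36)

No, it is not a solution.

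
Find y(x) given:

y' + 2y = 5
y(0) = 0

General solution: y = 5/2 + Ce^(-2x)
Applying y(0) = 0: C = 0 - 5/2 = -5/2
Particular solution: y = 5/2 - (5/2)e^(-2x)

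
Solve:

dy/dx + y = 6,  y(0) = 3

General solution: y = 6 + Ce^(-x)
Applying y(0) = 3: C = 3 - 6 = -3
Particular solution: y = 6 - 3e^(-x)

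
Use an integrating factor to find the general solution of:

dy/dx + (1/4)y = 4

Using integrating factor method:

General solution: y = 16 + Ce^(-x/4)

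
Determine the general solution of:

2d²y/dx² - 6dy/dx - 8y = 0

Characteristic equation: 2r² - 6r - 8 = 0
Divide by 2: r² - 3r - 4 = 0
Roots: r = 4, -1 (distinct real)
General solution: y = C₁e^(4x) + C₂e^(-x)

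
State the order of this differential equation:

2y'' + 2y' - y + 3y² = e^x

The order is 2 (highest derivative is of order 2).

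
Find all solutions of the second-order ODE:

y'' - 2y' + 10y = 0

Characteristic equation: r² - 2r + 10 = 0
Roots: r = 1 ± 3i (complex conjugates)
General solution: y = e^x(C₁cos(3x) + C₂sin(3x))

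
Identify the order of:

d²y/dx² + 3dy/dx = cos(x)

The order is 2 (highest derivative is of order 2).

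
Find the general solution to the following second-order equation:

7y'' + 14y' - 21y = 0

Characteristic equation: 7r² + 14r - 21 = 0
Divide by 7: r² + 2r - 3 = 0
Roots: r = 1, -3 (distinct real)
General solution: y = C₁e^x + C₂e^(-3x)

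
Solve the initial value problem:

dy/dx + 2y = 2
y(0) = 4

General solution: y = 1 + Ce^(-2x)
Applying y(0) = 4: C = 4 - 1 = 3
Particular solution: y = 1 + 3e^(-2x)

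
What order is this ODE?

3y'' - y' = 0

The order is 2 (highest derivative is of order 2).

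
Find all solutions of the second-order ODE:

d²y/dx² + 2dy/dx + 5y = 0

Characteristic equation: r² + 2r + 5 = 0
Roots: r = -1 ± 2i (complex conjugates)
General solution: y = e^(-x)(C₁cos(2x) + C₂sin(2x))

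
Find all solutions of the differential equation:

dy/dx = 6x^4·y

Separating variables and integrating:
ln|y| = 6x^5/5 + C

General solution: y = Ce^(6x^5/5)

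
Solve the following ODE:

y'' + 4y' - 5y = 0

Characteristic equation: r² + 4r - 5 = 0
Roots: r = 1, -5 (distinct real)
General solution: y = C₁e^x + C₂e^(-5x)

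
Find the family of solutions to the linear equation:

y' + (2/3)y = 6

Using integrating factor method:

General solution: y = 9 + Ce^(-2x/3)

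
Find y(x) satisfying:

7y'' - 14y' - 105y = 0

Characteristic equation: 7r² - 14r - 105 = 0
Divide by 7: r² - 2r - 15 = 0
Roots: r = 5, -3 (distinct real)
General solution: y = C₁e^(5x) + C₂e^(-3x)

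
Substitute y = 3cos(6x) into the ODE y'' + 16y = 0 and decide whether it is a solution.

Verification:
y'' = -108cos(6x)
y'' + 16y ≠ 0 (frequency mismatch: got 36 instead of 16)

No, it is not a solution.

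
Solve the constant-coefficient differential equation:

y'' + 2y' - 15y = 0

Characteristic equation: r² + 2r - 15 = 0
Roots: r = 3, -5 (distinct real)
General solution: y = C₁e^(3x) + C₂e^(-5x)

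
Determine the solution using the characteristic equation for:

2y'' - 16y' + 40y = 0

Characteristic equation: 2r² - 16r + 40 = 0
Divide by 2: r² - 8r + 20 = 0
Roots: r = 4 ± 2i (complex conjugates)
General solution: y = e^(4x)(C₁cos(2x) + C₂sin(2x))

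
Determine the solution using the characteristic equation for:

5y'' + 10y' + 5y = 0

Characteristic equation: 5r² + 10r + 5 = 0
Divide by 5: r² + 2r + 1 = 0
Factored: (r + 1)² = 0
Repeated root: r = -1
General solution: y = (C₁ + C₂x)e^(-x)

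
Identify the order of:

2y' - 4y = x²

The order is 1 (highest derivative is of order 1).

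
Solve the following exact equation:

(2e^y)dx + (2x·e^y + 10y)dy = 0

Verify exactness: ∂M/∂y = ∂N/∂x ✓
Find F(x,y) such that ∂F/∂x = M, ∂F/∂y = N
Solution: 2x·e^y + 5y² = C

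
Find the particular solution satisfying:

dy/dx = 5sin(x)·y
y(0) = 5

General solution: y = Ce^(-5cos(x))
Applying IC y(0) = 5:
Particular solution: y = 5e^(5(1-cos(x)))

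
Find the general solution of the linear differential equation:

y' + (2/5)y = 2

Using integrating factor method:

General solution: y = 5 + Ce^(-2x/5)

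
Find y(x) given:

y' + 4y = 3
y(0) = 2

General solution: y = 3/4 + Ce^(-4x)
Applying y(0) = 2: C = 2 - 3/4 = 5/4
Particular solution: y = 3/4 + (5/4)e^(-4x)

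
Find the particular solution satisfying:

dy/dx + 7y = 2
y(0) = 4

General solution: y = 2/7 + Ce^(-7x)
Applying y(0) = 4: C = 4 - 2/7 = 26/7
Particular solution: y = 2/7 + (26/7)e^(-7x)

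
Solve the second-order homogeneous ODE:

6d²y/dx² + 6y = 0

Characteristic equation: 6r² + 6 = 0
Divide by 6: r² + 1 = 0
Roots: r = ±i (complex conjugates)
General solution: y = C₁cos(x) + C₂sin(x)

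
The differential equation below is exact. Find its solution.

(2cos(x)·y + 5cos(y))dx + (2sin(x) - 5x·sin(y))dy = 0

Verify exactness: ∂M/∂y = ∂N/∂x ✓
Find F(x,y) such that ∂F/∂x = M, ∂F/∂y = N
Solution: 2sin(x)·y + 5x·cos(y) = C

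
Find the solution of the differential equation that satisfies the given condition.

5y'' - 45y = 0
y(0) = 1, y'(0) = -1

General solution: y = C₁e^(3x) + C₂e^(-3x)
Applying ICs: C₁ = 1/3, C₂ = 2/3
Particular solution: y = (1/3)e^(3x) + (2/3)e^(-3x)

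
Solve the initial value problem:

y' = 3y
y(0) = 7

General solution: y = Ce^(3x)
Applying IC y(0) = 7:
Particular solution: y = 7e^(3x)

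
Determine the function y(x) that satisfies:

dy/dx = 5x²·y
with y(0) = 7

General solution: y = Ce^(5x³/3)
Applying IC y(0) = 7:
Particular solution: y = 7e^(5x³/3)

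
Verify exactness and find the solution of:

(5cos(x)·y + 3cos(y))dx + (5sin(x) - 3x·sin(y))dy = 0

Verify exactness: ∂M/∂y = ∂N/∂x ✓
Find F(x,y) such that ∂F/∂x = M, ∂F/∂y = N
Solution: 5sin(x)·y + 3x·cos(y) = C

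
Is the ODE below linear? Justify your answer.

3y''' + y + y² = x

No. Nonlinear (y² term)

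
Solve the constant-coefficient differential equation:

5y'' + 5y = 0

Characteristic equation: 5r² + 5 = 0
Divide by 5: r² + 1 = 0
Roots: r = ±i (complex conjugates)
General solution: y = C₁cos(x) + C₂sin(x)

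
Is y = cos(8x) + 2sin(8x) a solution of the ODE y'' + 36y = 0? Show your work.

Verification:
y'' = -64cos(8x) - 128sin(8x)
y'' + 36y ≠ 0 (frequency mismatch: got 64 instead of 36)

No, it is not a solution.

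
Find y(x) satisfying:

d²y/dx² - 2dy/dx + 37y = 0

Characteristic equation: r² - 2r + 37 = 0
Roots: r = 1 ± 6i (complex conjugates)
General solution: y = e^x(C₁cos(6x) + C₂sin(6x))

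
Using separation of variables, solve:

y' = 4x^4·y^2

Separating variables and integrating:
-1/y = 4x^5/5 + C

General solution: y^-1 = (-4/5)x^5 + C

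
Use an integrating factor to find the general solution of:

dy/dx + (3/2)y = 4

Using integrating factor method:

General solution: y = 8/3 + Ce^(-3x/2)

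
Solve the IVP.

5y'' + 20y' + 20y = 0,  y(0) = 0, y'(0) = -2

General solution: y = (C₁ + C₂x)e^(-2x)
Repeated root r = -2
Applying ICs: C₁ = 0, C₂ = -2
Particular solution: y = -2xe^(-2x)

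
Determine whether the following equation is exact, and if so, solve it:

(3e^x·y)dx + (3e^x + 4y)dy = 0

Verify exactness: ∂M/∂y = ∂N/∂x ✓
Find F(x,y) such that ∂F/∂x = M, ∂F/∂y = N
Solution: 3e^x·y + 2y² = C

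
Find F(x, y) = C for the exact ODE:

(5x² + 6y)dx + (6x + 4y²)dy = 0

Verify exactness: ∂M/∂y = ∂N/∂x ✓
Find F(x,y) such that ∂F/∂x = M, ∂F/∂y = N
Solution: 5x³/3 + 6xy + 4y³/3 = C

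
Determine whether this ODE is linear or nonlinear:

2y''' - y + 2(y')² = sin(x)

Nonlinear ((y')² term)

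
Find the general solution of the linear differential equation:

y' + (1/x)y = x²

Using integrating factor method:

General solution: y = (1/4)x^3 + C/x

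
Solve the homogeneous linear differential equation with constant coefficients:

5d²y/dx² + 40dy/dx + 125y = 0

Characteristic equation: 5r² + 40r + 125 = 0
Divide by 5: r² + 8r + 25 = 0
Roots: r = -4 ± 3i (complex conjugates)
General solution: y = e^(-4x)(C₁cos(3x) + C₂sin(3x))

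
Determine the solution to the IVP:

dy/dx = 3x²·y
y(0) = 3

General solution: y = Ce^(x³)
Applying IC y(0) = 3:
Particular solution: y = 3e^(x³)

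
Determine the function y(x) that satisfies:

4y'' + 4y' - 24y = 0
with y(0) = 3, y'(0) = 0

General solution: y = C₁e^(2x) + C₂e^(-3x)
Applying ICs: C₁ = 9/5, C₂ = 6/5
Particular solution: y = (9/5)e^(2x) + (6/5)e^(-3x)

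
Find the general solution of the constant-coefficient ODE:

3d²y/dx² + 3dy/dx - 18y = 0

Characteristic equation: 3r² + 3r - 18 = 0
Divide by 3: r² + r - 6 = 0
Roots: r = 2, -3 (distinct real)
General solution: y = C₁e^(2x) + C₂e^(-3x)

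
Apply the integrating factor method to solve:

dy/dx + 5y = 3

Using integrating factor method:

General solution: y = 3/5 + Ce^(-5x)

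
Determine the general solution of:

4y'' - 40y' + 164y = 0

Characteristic equation: 4r² - 40r + 164 = 0
Divide by 4: r² - 10r + 41 = 0
Roots: r = 5 ± 4i (complex conjugates)
General solution: y = e^(5x)(C₁cos(4x) + C₂sin(4x))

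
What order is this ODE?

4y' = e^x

The order is 1 (highest derivative is of order 1).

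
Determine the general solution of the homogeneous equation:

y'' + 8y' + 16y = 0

Characteristic equation: r² + 8r + 16 = 0
Factored: (r + 4)² = 0
Repeated root: r = -4
General solution: y = (C₁ + C₂x)e^(-4x)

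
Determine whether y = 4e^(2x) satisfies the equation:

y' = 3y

Verification:
y = 4e^(2x)
y' = 8e^(2x)
But 3y = 12e^(2x)
y' ≠ 3y — the derivative does not match

No, it is not a solution.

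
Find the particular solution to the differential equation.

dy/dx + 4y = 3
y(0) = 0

General solution: y = 3/4 + Ce^(-4x)
Applying y(0) = 0: C = 0 - 3/4 = -3/4
Particular solution: y = 3/4 - (3/4)e^(-4x)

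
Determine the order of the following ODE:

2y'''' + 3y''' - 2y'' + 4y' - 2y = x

The order is 4 (highest derivative is of order 4).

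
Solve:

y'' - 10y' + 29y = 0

Characteristic equation: r² - 10r + 29 = 0
Roots: r = 5 ± 2i (complex conjugates)
General solution: y = e^(5x)(C₁cos(2x) + C₂sin(2x))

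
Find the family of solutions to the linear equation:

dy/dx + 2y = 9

Using integrating factor method:

General solution: y = 9/2 + Ce^(-2x)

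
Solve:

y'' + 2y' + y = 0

Characteristic equation: r² + 2r + 1 = 0
Factored: (r + 1)² = 0
Repeated root: r = -1
General solution: y = (C₁ + C₂x)e^(-x)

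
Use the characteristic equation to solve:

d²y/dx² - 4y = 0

Characteristic equation: r² - 4 = 0
Roots: r = 2, -2 (distinct real)
General solution: y = C₁e^(2x) + C₂e^(-2x)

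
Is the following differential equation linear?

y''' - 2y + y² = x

No. Nonlinear (y² term)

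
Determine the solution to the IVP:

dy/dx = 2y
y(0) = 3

General solution: y = Ce^(2x)
Applying IC y(0) = 3:
Particular solution: y = 3e^(2x)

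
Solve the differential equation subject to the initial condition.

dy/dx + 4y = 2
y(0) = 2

General solution: y = 1/2 + Ce^(-4x)
Applying y(0) = 2: C = 2 - 1/2 = 3/2
Particular solution: y = 1/2 + (3/2)e^(-4x)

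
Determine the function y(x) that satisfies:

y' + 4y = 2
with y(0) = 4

General solution: y = 1/2 + Ce^(-4x)
Applying y(0) = 4: C = 4 - 1/2 = 7/2
Particular solution: y = 1/2 + (7/2)e^(-4x)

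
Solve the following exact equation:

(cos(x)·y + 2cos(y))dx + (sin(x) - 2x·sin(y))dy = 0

Verify exactness: ∂M/∂y = ∂N/∂x ✓
Find F(x,y) such that ∂F/∂x = M, ∂F/∂y = N
Solution: sin(x)·y + 2x·cos(y) = C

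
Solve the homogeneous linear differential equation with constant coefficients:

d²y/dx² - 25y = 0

Characteristic equation: r² - 25 = 0
Roots: r = 5, -5 (distinct real)
General solution: y = C₁e^(5x) + C₂e^(-5x)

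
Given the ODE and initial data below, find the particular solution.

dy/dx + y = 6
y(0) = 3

General solution: y = 6 + Ce^(-x)
Applying y(0) = 3: C = 3 - 6 = -3
Particular solution: y = 6 - 3e^(-x)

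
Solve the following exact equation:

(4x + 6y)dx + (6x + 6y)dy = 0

Verify exactness: ∂M/∂y = ∂N/∂x ✓
Find F(x,y) such that ∂F/∂x = M, ∂F/∂y = N
Solution: 2x² + 6xy + 3y² = C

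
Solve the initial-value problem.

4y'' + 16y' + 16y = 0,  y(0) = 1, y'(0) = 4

General solution: y = (C₁ + C₂x)e^(-2x)
Repeated root r = -2
Applying ICs: C₁ = 1, C₂ = 6
Particular solution: y = (1 + 6x)e^(-2x)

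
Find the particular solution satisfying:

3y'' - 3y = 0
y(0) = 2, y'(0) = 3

General solution: y = C₁e^x + C₂e^(-x)
Applying ICs: C₁ = 5/2, C₂ = -1/2
Particular solution: y = (5/2)e^x - (1/2)e^(-x)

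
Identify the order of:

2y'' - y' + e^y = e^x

The order is 2 (highest derivative is of order 2).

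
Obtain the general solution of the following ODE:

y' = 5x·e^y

Separating variables and integrating:
-e^(-y) = 5x²/2 + C

General solution: y = -ln(C - 5x²/2)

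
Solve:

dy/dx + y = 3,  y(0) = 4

General solution: y = 3 + Ce^(-x)
Applying y(0) = 4: C = 4 - 3 = 1
Particular solution: y = 3 + e^(-x)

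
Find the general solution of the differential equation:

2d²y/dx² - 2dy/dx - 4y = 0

Characteristic equation: 2r² - 2r - 4 = 0
Divide by 2: r² - r - 2 = 0
Roots: r = 2, -1 (distinct real)
General solution: y = C₁e^(2x) + C₂e^(-x)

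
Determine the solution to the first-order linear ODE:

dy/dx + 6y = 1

Using integrating factor method:

General solution: y = 1/6 + Ce^(-6x)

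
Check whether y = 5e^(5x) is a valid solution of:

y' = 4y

Verification:
y = 5e^(5x)
y' = 25e^(5x)
But 4y = 20e^(5x)
y' ≠ 4y — the derivative does not match

No, it is not a solution.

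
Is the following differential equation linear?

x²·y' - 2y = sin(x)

Yes. Linear (y and its derivatives appear to the first power only, no products of y terms)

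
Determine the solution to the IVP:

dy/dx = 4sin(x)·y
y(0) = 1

General solution: y = Ce^(-4cos(x))
Applying IC y(0) = 1:
Particular solution: y = e^(4(1-cos(x)))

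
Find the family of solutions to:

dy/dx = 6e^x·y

Separating variables and integrating:
ln|y| = 6e^x + C

General solution: y = Ce^(6e^x)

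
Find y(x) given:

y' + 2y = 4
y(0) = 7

General solution: y = 2 + Ce^(-2x)
Applying y(0) = 7: C = 7 - 2 = 5
Particular solution: y = 2 + 5e^(-2x)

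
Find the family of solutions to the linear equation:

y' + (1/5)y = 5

Using integrating factor method:

General solution: y = 25 + Ce^(-x/5)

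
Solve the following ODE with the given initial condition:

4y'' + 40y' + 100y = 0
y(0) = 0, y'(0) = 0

General solution: y = (C₁ + C₂x)e^(-5x)
Repeated root r = -5
Applying ICs: C₁ = 0, C₂ = 0
Particular solution: y = 0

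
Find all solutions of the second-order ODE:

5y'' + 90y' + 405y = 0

Characteristic equation: 5r² + 90r + 405 = 0
Divide by 5: r² + 18r + 81 = 0
Factored: (r + 9)² = 0
Repeated root: r = -9
General solution: y = (C₁ + C₂x)e^(-9x)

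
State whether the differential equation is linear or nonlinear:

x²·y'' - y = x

Linear (y and its derivatives appear to the first power only, no products of y terms)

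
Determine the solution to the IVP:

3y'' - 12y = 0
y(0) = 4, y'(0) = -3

General solution: y = C₁e^(2x) + C₂e^(-2x)
Applying ICs: C₁ = 5/4, C₂ = 11/4
Particular solution: y = (5/4)e^(2x) + (11/4)e^(-2x)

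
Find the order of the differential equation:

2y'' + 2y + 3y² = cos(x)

The order is 2 (highest derivative is of order 2).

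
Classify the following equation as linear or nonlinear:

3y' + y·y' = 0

Nonlinear (product y·y')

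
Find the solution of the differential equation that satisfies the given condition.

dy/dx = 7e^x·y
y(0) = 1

General solution: y = Ce^(7e^x)
Applying IC y(0) = 1:
Particular solution: y = e^(7(e^x - 1))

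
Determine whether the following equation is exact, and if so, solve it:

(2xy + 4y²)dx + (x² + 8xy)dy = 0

Verify exactness: ∂M/∂y = ∂N/∂x ✓
Find F(x,y) such that ∂F/∂x = M, ∂F/∂y = N
Solution: x²y + 4xy² = C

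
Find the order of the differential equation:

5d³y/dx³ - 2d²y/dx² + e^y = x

The order is 3 (highest derivative is of order 3).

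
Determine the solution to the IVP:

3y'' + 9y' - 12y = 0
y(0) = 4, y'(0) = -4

General solution: y = C₁e^x + C₂e^(-4x)
Applying ICs: C₁ = 12/5, C₂ = 8/5
Particular solution: y = (12/5)e^x + (8/5)e^(-4x)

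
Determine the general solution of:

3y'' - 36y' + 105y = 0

Characteristic equation: 3r² - 36r + 105 = 0
Divide by 3: r² - 12r + 35 = 0
Roots: r = 5, 7 (distinct real)
General solution: y = C₁e^(5x) + C₂e^(7x)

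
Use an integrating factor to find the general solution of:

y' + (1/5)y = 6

Using integrating factor method:

General solution: y = 30 + Ce^(-x/5)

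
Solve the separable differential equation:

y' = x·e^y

Separating variables and integrating:
-e^(-y) = x²/2 + C

General solution: y = -ln(C - x²/2)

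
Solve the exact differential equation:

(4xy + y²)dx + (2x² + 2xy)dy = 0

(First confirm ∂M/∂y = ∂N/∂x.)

Verify exactness: ∂M/∂y = ∂N/∂x ✓
Find F(x,y) such that ∂F/∂x = M, ∂F/∂y = N
Solution: 2x²y + xy² = C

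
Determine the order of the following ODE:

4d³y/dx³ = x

The order is 3 (highest derivative is of order 3).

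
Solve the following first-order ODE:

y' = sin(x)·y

Separating variables and integrating:
ln|y| = -cos(x) + C

General solution: y = Ce^(-cos(x))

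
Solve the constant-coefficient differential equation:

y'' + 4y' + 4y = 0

Characteristic equation: r² + 4r + 4 = 0
Factored: (r + 2)² = 0
Repeated root: r = -2
General solution: y = (C₁ + C₂x)e^(-2x)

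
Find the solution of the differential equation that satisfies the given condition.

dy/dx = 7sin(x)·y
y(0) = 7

General solution: y = Ce^(-7cos(x))
Applying IC y(0) = 7:
Particular solution: y = 7e^(7(1-cos(x)))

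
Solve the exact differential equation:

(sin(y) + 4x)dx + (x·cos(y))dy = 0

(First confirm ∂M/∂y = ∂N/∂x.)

Verify exactness: ∂M/∂y = ∂N/∂x ✓
Find F(x,y) such that ∂F/∂x = M, ∂F/∂y = N
Solution: x·sin(y) + 2x² = C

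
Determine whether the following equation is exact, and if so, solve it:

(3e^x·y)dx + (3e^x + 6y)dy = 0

Verify exactness: ∂M/∂y = ∂N/∂x ✓
Find F(x,y) such that ∂F/∂x = M, ∂F/∂y = N
Solution: 3e^x·y + 3y² = C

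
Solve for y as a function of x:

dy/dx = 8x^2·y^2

Separating variables and integrating:
-1/y = 8x^3/3 + C

General solution: y^-1 = (-8/3)x^3 + C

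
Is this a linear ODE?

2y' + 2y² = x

No. Nonlinear (y² term)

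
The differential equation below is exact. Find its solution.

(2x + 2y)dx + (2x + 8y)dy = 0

Verify exactness: ∂M/∂y = ∂N/∂x ✓
Find F(x,y) such that ∂F/∂x = M, ∂F/∂y = N
Solution: x² + 2xy + 4y² = C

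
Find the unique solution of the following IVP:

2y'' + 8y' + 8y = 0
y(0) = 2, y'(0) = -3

General solution: y = (C₁ + C₂x)e^(-2x)
Repeated root r = -2
Applying ICs: C₁ = 2, C₂ = 1
Particular solution: y = (2 + x)e^(-2x)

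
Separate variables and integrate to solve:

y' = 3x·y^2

Separating variables and integrating:
-1/y = 3x^2/2 + C

General solution: y^-1 = (-3/2)x^2 + C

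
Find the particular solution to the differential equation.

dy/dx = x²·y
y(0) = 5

General solution: y = Ce^(x³/3)
Applying IC y(0) = 5:
Particular solution: y = 5e^(x³/3)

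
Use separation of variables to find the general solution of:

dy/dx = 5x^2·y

Separating variables and integrating:
ln|y| = 5x^3/3 + C

General solution: y = Ce^(5x^3/3)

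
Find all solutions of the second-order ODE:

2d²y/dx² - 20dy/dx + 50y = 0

Characteristic equation: 2r² - 20r + 50 = 0
Divide by 2: r² - 10r + 25 = 0
Factored: (r - 5)² = 0
Repeated root: r = 5
General solution: y = (C₁ + C₂x)e^(5x)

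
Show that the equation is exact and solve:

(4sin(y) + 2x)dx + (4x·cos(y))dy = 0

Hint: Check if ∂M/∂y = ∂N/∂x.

Verify exactness: ∂M/∂y = ∂N/∂x ✓
Find F(x,y) such that ∂F/∂x = M, ∂F/∂y = N
Solution: 4x·sin(y) + x² = C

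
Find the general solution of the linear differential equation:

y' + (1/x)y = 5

Using integrating factor method:

General solution: y = (5/2)x + C/x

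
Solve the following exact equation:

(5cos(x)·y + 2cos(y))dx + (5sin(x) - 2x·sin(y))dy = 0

Verify exactness: ∂M/∂y = ∂N/∂x ✓
Find F(x,y) such that ∂F/∂x = M, ∂F/∂y = N
Solution: 5sin(x)·y + 2x·cos(y) = C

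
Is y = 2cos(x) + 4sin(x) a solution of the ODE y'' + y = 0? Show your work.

Verification:
y'' = -2cos(x) - 4sin(x)
y'' + y = 0 ✓

Yes, it is a solution.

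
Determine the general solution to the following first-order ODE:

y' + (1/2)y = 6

Using integrating factor method:

General solution: y = 12 + Ce^(-x/2)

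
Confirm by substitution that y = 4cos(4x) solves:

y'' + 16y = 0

Verification:
y'' = -64cos(4x)
y'' + 16y = 0 ✓

Yes, it is a solution.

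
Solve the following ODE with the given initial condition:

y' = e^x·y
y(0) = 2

General solution: y = Ce^(e^x)
Applying IC y(0) = 2:
Particular solution: y = 2e^(e^x - 1)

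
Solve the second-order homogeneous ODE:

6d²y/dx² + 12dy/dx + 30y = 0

Characteristic equation: 6r² + 12r + 30 = 0
Divide by 6: r² + 2r + 5 = 0
Roots: r = -1 ± 2i (complex conjugates)
General solution: y = e^(-x)(C₁cos(2x) + C₂sin(2x))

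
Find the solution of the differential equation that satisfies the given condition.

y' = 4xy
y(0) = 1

General solution: y = Ce^(2x²)
Applying IC y(0) = 1:
Particular solution: y = e^(2x²)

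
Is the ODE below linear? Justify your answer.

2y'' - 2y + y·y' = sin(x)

No. Nonlinear (product y·y')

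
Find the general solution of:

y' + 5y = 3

Using integrating factor method:

General solution: y = 3/5 + Ce^(-5x)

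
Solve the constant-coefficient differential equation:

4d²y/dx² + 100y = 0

Characteristic equation: 4r² + 100 = 0
Divide by 4: r² + 25 = 0
Roots: r = ±5i (complex conjugates)
General solution: y = C₁cos(5x) + C₂sin(5x)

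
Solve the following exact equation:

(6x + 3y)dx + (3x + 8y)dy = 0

Verify exactness: ∂M/∂y = ∂N/∂x ✓
Find F(x,y) such that ∂F/∂x = M, ∂F/∂y = N
Solution: 3x² + 3xy + 4y² = C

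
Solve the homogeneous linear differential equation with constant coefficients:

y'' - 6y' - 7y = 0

Characteristic equation: r² - 6r - 7 = 0
Roots: r = 7, -1 (distinct real)
General solution: y = C₁e^(7x) + C₂e^(-x)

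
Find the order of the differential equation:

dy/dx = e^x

The order is 1 (highest derivative is of order 1).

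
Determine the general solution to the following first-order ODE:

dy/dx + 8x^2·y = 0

Using integrating factor method:

General solution: y = Ce^(-8x^3/3)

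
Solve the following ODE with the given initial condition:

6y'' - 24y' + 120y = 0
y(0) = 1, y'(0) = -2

General solution: y = e^(2x)(C₁cos(4x) + C₂sin(4x))
Complex roots r = 2 ± 4i
Applying ICs: C₁ = 1, C₂ = -1
Particular solution: y = e^(2x)(cos(4x) - sin(4x))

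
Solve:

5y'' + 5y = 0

Characteristic equation: 5r² + 5 = 0
Divide by 5: r² + 1 = 0
Roots: r = ±i (complex conjugates)
General solution: y = C₁cos(x) + C₂sin(x)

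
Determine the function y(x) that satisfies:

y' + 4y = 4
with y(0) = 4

General solution: y = 1 + Ce^(-4x)
Applying y(0) = 4: C = 4 - 1 = 3
Particular solution: y = 1 + 3e^(-4x)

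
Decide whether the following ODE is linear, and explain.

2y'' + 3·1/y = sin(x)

Nonlinear (1/y term)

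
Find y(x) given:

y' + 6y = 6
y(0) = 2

General solution: y = 1 + Ce^(-6x)
Applying y(0) = 2: C = 2 - 1 = 1
Particular solution: y = 1 + e^(-6x)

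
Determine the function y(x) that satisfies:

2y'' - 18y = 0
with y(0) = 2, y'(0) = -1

General solution: y = C₁e^(3x) + C₂e^(-3x)
Applying ICs: C₁ = 5/6, C₂ = 7/6
Particular solution: y = (5/6)e^(3x) + (7/6)e^(-3x)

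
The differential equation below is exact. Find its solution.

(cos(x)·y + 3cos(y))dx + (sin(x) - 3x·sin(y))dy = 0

Verify exactness: ∂M/∂y = ∂N/∂x ✓
Find F(x,y) such that ∂F/∂x = M, ∂F/∂y = N
Solution: sin(x)·y + 3x·cos(y) = C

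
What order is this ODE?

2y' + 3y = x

The order is 1 (highest derivative is of order 1).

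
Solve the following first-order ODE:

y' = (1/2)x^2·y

Separating variables and integrating:
ln|y| = x^3/6 + C

General solution: y = Ce^(x^3/6)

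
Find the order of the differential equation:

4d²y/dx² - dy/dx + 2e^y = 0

The order is 2 (highest derivative is of order 2).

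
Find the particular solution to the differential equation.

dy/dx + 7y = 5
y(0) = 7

General solution: y = 5/7 + Ce^(-7x)
Applying y(0) = 7: C = 7 - 5/7 = 44/7
Particular solution: y = 5/7 + (44/7)e^(-7x)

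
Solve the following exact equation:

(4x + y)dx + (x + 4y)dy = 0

Verify exactness: ∂M/∂y = ∂N/∂x ✓
Find F(x,y) such that ∂F/∂x = M, ∂F/∂y = N
Solution: 2x² + xy + 2y² = C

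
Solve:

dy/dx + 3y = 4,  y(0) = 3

General solution: y = 4/3 + Ce^(-3x)
Applying y(0) = 3: C = 3 - 4/3 = 5/3
Particular solution: y = 4/3 + (5/3)e^(-3x)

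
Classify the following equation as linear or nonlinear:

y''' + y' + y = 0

Linear (y and its derivatives appear to the first power only, no products of y terms)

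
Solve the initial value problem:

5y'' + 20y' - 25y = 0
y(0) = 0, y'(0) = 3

General solution: y = C₁e^x + C₂e^(-5x)
Applying ICs: C₁ = 1/2, C₂ = -1/2
Particular solution: y = (1/2)e^x - (1/2)e^(-5x)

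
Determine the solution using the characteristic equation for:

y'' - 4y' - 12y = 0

Characteristic equation: r² - 4r - 12 = 0
Roots: r = 6, -2 (distinct real)
General solution: y = C₁e^(6x) + C₂e^(-2x)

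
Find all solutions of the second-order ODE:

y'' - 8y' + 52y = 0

Characteristic equation: r² - 8r + 52 = 0
Roots: r = 4 ± 6i (complex conjugates)
General solution: y = e^(4x)(C₁cos(6x) + C₂sin(6x))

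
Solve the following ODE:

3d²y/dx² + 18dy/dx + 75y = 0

Characteristic equation: 3r² + 18r + 75 = 0
Divide by 3: r² + 6r + 25 = 0
Roots: r = -3 ± 4i (complex conjugates)
General solution: y = e^(-3x)(C₁cos(4x) + C₂sin(4x))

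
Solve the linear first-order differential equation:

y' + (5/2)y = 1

Using integrating factor method:

General solution: y = 2/5 + Ce^(-5x/2)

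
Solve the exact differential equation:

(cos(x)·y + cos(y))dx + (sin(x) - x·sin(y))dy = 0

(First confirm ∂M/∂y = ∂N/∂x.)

Verify exactness: ∂M/∂y = ∂N/∂x ✓
Find F(x,y) such that ∂F/∂x = M, ∂F/∂y = N
Solution: sin(x)·y + x·cos(y) = C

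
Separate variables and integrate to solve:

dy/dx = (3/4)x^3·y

Separating variables and integrating:
ln|y| = 3x^4/16 + C

General solution: y = Ce^(3x^4/16)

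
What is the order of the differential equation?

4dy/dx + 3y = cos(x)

The order is 1 (highest derivative is of order 1).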